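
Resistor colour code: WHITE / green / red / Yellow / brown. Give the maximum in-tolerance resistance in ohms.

White → 9 (first significant figure)
Green → 5 (second significant figure)
Red → 2 (third significant figure)
Yellow → ×10^4 multiplier
Brown → ±1% tolerance
952 × 10000 = 9520000 Ω
Maximum = 9520000 × (1 + 1/100) = 9615200 Ω.

9615200 Ω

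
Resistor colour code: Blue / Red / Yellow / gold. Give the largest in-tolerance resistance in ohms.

651000 Ω

Blue → 6 (first significant figure)
Red → 2 (second significant figure)
Yellow → ×10^4 multiplier
Gold → ±5% tolerance
62 × 10000 = 620000 Ω
Largest = 620000 × (1 + 5/100) = 651000 Ω.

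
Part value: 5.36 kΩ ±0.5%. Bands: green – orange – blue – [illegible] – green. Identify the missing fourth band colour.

5360 Ω = 536 × 10^1.
The fourth band is the multiplier, 10^1, which is brown.

brown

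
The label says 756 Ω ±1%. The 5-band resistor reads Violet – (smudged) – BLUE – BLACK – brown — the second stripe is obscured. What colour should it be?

756 Ω = 756 × 10^0.
The second band gives digit 5 of the significand, and 5 is green.

green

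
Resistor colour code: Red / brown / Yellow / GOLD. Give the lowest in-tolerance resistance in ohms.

Red → 2 (first significant figure)
Brown → 1 (second significant figure)
Yellow → ×10^4 multiplier
Gold → ±5% tolerance
21 × 10000 = 210000 Ω
Lowest = 210000 × (1 − 5/100) = 199500 Ω.

199500 Ω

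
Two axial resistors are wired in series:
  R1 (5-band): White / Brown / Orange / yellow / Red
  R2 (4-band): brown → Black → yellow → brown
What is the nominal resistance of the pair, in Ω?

9230000 Ω

R1: white, brown, orange → 913; yellow ×10^4 → 9130000 Ω.
R2: brown, black → 10; yellow ×10^4 → 100000 Ω.
Series: 9130000 + 100000 = 9230000 Ω.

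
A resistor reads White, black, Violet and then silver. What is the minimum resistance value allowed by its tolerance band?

White → 9 (first significant figure)
Black → 0 (second significant figure)
Violet → ×10^7 multiplier
Silver → ±10% tolerance
90 × 10000000 = 900000000 Ω
Minimum = 900000000 × (1 − 10/100) = 810000000 Ω.

810000000 Ω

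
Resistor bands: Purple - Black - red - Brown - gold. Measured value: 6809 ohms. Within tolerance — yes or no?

yes

Violet → 7 (first significant figure)
Black → 0 (second significant figure)
Red → 2 (third significant figure)
Brown → ×10 multiplier
Gold → ±5% tolerance
702 × 10 = 7020 Ω
Allowed range: 6669 Ω to 7371 Ω.
6809 ohms lies inside that range.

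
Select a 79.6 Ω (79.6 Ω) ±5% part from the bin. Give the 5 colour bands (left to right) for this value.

79.6 Ω = 796 × 10^-1.
7 → violet
9 → white
6 → blue
Multiplier 10^-1 → gold.
±5% tolerance → gold.

violet, white, blue, gold, gold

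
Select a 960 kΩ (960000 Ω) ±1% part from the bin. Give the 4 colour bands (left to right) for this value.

white, blue, yellow, brown

960000 Ω = 96 × 10^4.
9 → white
6 → blue
Multiplier 10^4 → yellow.
±1% tolerance → brown.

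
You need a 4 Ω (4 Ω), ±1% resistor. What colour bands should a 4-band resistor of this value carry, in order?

4 Ω = 40 × 10^-1.
4 → yellow
0 → black
Multiplier 10^-1 → gold.
±1% tolerance → brown.

yellow, black, gold, brown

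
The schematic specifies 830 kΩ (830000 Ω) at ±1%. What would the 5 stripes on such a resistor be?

830000 Ω = 830 × 10^3.
8 → grey
3 → orange
0 → black
Multiplier 10^3 → orange.
±1% tolerance → brown.

grey, orange, black, orange, brown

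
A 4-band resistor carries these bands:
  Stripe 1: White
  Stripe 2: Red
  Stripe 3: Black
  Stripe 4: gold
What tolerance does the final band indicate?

±5%

The last band, gold, is the tolerance band.
Gold corresponds to ±5%.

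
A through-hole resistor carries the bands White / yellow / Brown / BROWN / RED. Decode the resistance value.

9410 Ω

White → 9 (first significant figure)
Yellow → 4 (second significant figure)
Brown → 1 (third significant figure)
Brown → ×10 multiplier
941 × 10 = 9410 Ω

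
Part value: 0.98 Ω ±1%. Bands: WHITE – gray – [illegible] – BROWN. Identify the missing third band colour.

0.98 Ω = 98 × 10^-2.
The third band is the multiplier, 10^-2, which is silver.

silver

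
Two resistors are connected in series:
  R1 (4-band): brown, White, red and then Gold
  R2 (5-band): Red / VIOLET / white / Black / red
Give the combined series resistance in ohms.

R1: brown, white → 19; red ×10^2 → 1900 Ω.
R2: red, violet, white → 279; black ×1 → 279 Ω.
Series: 1900 + 279 = 2179 Ω.

2179 Ω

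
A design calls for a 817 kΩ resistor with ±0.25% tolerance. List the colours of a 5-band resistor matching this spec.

grey, brown, violet, orange, blue

817000 Ω = 817 × 10^3.
8 → grey
1 → brown
7 → violet
Multiplier 10^3 → orange.
±0.25% tolerance → blue.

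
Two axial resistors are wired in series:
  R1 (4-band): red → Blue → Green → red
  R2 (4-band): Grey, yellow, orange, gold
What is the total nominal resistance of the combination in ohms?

R1: red, blue → 26; green ×10^5 → 2600000 Ω.
R2: grey, yellow → 84; orange ×10^3 → 84000 Ω.
Series: 2600000 + 84000 = 2684000 Ω.

2684000 Ω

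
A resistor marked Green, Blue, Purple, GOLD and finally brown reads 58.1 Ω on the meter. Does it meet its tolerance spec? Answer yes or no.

no

Green → 5 (first significant figure)
Blue → 6 (second significant figure)
Violet → 7 (third significant figure)
Gold → ×0.1 multiplier
Brown → ±1% tolerance
567 × 0.1 = 56.7 Ω
Allowed range: 56.133 Ω to 57.267 Ω.
58.1 Ω lies outside that range.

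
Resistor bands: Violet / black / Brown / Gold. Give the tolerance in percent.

The last band, gold, is the tolerance band.
Gold corresponds to ±5%.

±5%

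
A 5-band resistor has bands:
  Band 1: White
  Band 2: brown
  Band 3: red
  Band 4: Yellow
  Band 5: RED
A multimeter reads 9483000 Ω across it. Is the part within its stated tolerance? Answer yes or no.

no

White → 9 (first significant figure)
Brown → 1 (second significant figure)
Red → 2 (third significant figure)
Yellow → ×10^4 multiplier
Red → ±2% tolerance
912 × 10000 = 9120000 Ω
Allowed range: 8937600 Ω to 9302400 Ω.
9483000 Ω lies outside that range.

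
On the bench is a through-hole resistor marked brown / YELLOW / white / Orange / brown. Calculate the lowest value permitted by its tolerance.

Brown → 1 (first significant figure)
Yellow → 4 (second significant figure)
White → 9 (third significant figure)
Orange → ×10^3 multiplier
Brown → ±1% tolerance
149 × 1000 = 149000 Ω
Lowest = 149000 × (1 − 1/100) = 147510 Ω.

147510 Ω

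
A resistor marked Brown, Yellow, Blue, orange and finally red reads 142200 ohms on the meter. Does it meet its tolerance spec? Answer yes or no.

Brown → 1 (first significant figure)
Yellow → 4 (second significant figure)
Blue → 6 (third significant figure)
Orange → ×10^3 multiplier
Red → ±2% tolerance
146 × 1000 = 146000 Ω
Allowed range: 143080 Ω to 148920 Ω.
142200 ohms lies outside that range.

no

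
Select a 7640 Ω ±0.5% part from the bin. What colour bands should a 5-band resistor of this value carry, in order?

violet, blue, yellow, brown, green

7640 Ω = 764 × 10^1.
7 → violet
6 → blue
4 → yellow
Multiplier 10^1 → brown.
±0.5% tolerance → green.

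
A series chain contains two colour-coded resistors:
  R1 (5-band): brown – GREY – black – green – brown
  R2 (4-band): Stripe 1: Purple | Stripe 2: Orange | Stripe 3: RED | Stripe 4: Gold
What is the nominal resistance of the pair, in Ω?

18007300 Ω

R1: brown, grey, black → 180; green ×10^5 → 18000000 Ω.
R2: violet, orange → 73; red ×10^2 → 7300 Ω.
Series: 18000000 + 7300 = 18007300 Ω.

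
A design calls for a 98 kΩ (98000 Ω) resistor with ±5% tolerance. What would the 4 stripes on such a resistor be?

white, grey, orange, gold

98000 Ω = 98 × 10^3.
9 → white
8 → grey
Multiplier 10^3 → orange.
±5% tolerance → gold.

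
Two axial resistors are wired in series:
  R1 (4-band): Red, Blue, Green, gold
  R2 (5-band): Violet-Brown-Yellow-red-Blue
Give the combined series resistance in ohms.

2671400 Ω

R1: red, blue → 26; green ×10^5 → 2600000 Ω.
R2: violet, brown, yellow → 714; red ×10^2 → 71400 Ω.
Series: 2600000 + 71400 = 2671400 Ω.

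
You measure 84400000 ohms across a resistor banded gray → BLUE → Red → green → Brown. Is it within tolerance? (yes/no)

Grey → 8 (first significant figure)
Blue → 6 (second significant figure)
Red → 2 (third significant figure)
Green → ×10^5 multiplier
Brown → ±1% tolerance
862 × 100000 = 86200000 Ω
Allowed range: 85338000 Ω to 87062000 Ω.
84400000 ohms lies outside that range.

no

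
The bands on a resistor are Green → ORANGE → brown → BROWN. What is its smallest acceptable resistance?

Green → 5 (first significant figure)
Orange → 3 (second significant figure)
Brown → ×10 multiplier
Brown → ±1% tolerance
53 × 10 = 530 Ω
Smallest = 530 × (1 − 1/100) = 524.7 Ω.

524.7 Ω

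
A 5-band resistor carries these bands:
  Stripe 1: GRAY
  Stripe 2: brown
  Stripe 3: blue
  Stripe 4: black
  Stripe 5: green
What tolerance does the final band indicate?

±0.5%

The last band, green, is the tolerance band.
Green corresponds to ±0.5%.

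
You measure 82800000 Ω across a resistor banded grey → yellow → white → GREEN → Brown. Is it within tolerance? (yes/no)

Grey → 8 (first significant figure)
Yellow → 4 (second significant figure)
White → 9 (third significant figure)
Green → ×10^5 multiplier
Brown → ±1% tolerance
849 × 100000 = 84900000 Ω
Allowed range: 84051000 Ω to 85749000 Ω.
82800000 Ω lies outside that range.

no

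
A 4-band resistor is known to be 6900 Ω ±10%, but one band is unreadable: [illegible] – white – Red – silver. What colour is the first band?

6900 Ω = 69 × 10^2.
The first band gives digit 6 of the significand, and 6 is blue.

blue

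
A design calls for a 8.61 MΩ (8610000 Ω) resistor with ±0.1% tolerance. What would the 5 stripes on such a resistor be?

grey, blue, brown, yellow, violet

8610000 Ω = 861 × 10^4.
8 → grey
6 → blue
1 → brown
Multiplier 10^4 → yellow.
±0.1% tolerance → violet.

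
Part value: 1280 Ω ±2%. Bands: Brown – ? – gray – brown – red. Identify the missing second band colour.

1280 Ω = 128 × 10^1.
The second band gives digit 2 of the significand, and 2 is red.

red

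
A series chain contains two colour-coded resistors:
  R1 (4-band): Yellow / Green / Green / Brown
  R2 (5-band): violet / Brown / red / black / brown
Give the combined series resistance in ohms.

4500712 Ω

R1: yellow, green → 45; green ×10^5 → 4500000 Ω.
R2: violet, brown, red → 712; black ×1 → 712 Ω.
Series: 4500000 + 712 = 4500712 Ω.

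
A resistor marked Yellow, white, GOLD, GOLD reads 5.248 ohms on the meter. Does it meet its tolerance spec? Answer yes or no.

Yellow → 4 (first significant figure)
White → 9 (second significant figure)
Gold → ×0.1 multiplier
Gold → ±5% tolerance
49 × 0.1 = 4.9 Ω
Allowed range: 4.655 Ω to 5.145 Ω.
5.248 ohms lies outside that range.

no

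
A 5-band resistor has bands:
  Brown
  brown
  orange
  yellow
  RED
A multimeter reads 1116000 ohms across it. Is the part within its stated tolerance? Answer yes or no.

Brown → 1 (first significant figure)
Brown → 1 (second significant figure)
Orange → 3 (third significant figure)
Yellow → ×10^4 multiplier
Red → ±2% tolerance
113 × 10000 = 1130000 Ω
Allowed range: 1107400 Ω to 1152600 Ω.
1116000 ohms lies inside that range.

yes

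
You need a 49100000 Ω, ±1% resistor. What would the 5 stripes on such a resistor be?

49100000 Ω = 491 × 10^5.
4 → yellow
9 → white
1 → brown
Multiplier 10^5 → green.
±1% tolerance → brown.

yellow, white, brown, green, brown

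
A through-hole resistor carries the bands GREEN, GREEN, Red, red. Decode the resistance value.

Green → 5 (first significant figure)
Green → 5 (second significant figure)
Red → ×10^2 multiplier
55 × 100 = 5500 Ω

5500 Ω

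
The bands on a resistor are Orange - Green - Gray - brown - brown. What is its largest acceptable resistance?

3615.8 Ω

Orange → 3 (first significant figure)
Green → 5 (second significant figure)
Grey → 8 (third significant figure)
Brown → ×10 multiplier
Brown → ±1% tolerance
358 × 10 = 3580 Ω
Largest = 3580 × (1 + 1/100) = 3615.8 Ω.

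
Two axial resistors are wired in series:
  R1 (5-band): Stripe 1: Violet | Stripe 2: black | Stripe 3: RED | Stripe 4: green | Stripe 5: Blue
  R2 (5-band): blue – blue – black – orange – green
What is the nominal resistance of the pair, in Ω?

R1: violet, black, red → 702; green ×10^5 → 70200000 Ω.
R2: blue, blue, black → 660; orange ×10^3 → 660000 Ω.
Series: 70200000 + 660000 = 70860000 Ω.

70860000 Ω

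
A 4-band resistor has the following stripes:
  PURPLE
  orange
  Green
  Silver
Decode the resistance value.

7300000 Ω

Violet → 7 (first significant figure)
Orange → 3 (second significant figure)
Green → ×10^5 multiplier
73 × 100000 = 7300000 Ω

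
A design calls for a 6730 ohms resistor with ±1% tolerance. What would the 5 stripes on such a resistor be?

6730 Ω = 673 × 10^1.
6 → blue
7 → violet
3 → orange
Multiplier 10^1 → brown.
±1% tolerance → brown.

blue, violet, orange, brown, brown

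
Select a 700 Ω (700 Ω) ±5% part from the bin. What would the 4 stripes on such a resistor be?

700 Ω = 70 × 10^1.
7 → violet
0 → black
Multiplier 10^1 → brown.
±5% tolerance → gold.

violet, black, brown, gold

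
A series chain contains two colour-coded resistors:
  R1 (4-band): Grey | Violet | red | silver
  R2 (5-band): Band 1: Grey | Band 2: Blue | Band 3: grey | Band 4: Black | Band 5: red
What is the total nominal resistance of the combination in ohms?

9568 Ω

R1: grey, violet → 87; red ×10^2 → 8700 Ω.
R2: grey, blue, grey → 868; black ×1 → 868 Ω.
Series: 8700 + 868 = 9568 Ω.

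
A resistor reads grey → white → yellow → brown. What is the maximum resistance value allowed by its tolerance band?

Grey → 8 (first significant figure)
White → 9 (second significant figure)
Yellow → ×10^4 multiplier
Brown → ±1% tolerance
89 × 10000 = 890000 Ω
Maximum = 890000 × (1 + 1/100) = 898900 Ω.

898900 Ω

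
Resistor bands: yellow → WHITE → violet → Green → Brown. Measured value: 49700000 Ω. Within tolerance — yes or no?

Yellow → 4 (first significant figure)
White → 9 (second significant figure)
Violet → 7 (third significant figure)
Green → ×10^5 multiplier
Brown → ±1% tolerance
497 × 100000 = 49700000 Ω
Allowed range: 49203000 Ω to 50197000 Ω.
49700000 Ω lies inside that range.

yes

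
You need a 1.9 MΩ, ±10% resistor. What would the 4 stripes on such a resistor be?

brown, white, green, silver

1900000 Ω = 19 × 10^5.
1 → brown
9 → white
Multiplier 10^5 → green.
±10% tolerance → silver.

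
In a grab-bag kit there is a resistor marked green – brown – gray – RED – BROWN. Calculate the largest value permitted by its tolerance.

52318 Ω

Green → 5 (first significant figure)
Brown → 1 (second significant figure)
Grey → 8 (third significant figure)
Red → ×10^2 multiplier
Brown → ±1% tolerance
518 × 100 = 51800 Ω
Largest = 51800 × (1 + 1/100) = 52318 Ω.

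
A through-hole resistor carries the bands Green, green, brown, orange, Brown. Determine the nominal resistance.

551000 Ω

Green → 5 (first significant figure)
Green → 5 (second significant figure)
Brown → 1 (third significant figure)
Orange → ×10^3 multiplier
551 × 1000 = 551000 Ω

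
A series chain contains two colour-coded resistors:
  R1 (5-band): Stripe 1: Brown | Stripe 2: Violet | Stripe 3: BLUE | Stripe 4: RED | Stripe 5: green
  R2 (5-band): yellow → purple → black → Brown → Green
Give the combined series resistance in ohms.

22300 Ω

R1: brown, violet, blue → 176; red ×10^2 → 17600 Ω.
R2: yellow, violet, black → 470; brown ×10 → 4700 Ω.
Series: 17600 + 4700 = 22300 Ω.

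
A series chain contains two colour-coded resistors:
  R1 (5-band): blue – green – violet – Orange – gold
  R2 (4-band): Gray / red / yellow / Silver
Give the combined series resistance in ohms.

1477000 Ω

R1: blue, green, violet → 657; orange ×10^3 → 657000 Ω.
R2: grey, red → 82; yellow ×10^4 → 820000 Ω.
Series: 657000 + 820000 = 1477000 Ω.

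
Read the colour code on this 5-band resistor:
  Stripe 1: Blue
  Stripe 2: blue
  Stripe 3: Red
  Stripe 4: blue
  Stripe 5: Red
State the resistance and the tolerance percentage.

662000000 Ω ±2%

Blue → 6 (first significant figure)
Blue → 6 (second significant figure)
Red → 2 (third significant figure)
Blue → ×10^6 multiplier
Red → ±2% tolerance
662 × 1000000 = 662000000 Ω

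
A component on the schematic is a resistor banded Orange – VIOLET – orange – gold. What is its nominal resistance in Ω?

Orange → 3 (first significant figure)
Violet → 7 (second significant figure)
Orange → ×10^3 multiplier
37 × 1000 = 37000 Ω

37000 Ω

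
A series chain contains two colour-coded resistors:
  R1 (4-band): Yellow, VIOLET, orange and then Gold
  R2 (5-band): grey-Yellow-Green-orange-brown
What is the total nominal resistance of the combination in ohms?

892000 Ω

R1: yellow, violet → 47; orange ×10^3 → 47000 Ω.
R2: grey, yellow, green → 845; orange ×10^3 → 845000 Ω.
Series: 47000 + 845000 = 892000 Ω.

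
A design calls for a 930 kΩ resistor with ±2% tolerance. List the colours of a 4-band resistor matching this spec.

930000 Ω = 93 × 10^4.
9 → white
3 → orange
Multiplier 10^4 → yellow.
±2% tolerance → red.

white, orange, yellow, red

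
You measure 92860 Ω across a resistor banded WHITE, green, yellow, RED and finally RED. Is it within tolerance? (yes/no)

White → 9 (first significant figure)
Green → 5 (second significant figure)
Yellow → 4 (third significant figure)
Red → ×10^2 multiplier
Red → ±2% tolerance
954 × 100 = 95400 Ω
Allowed range: 93492 Ω to 97308 Ω.
92860 Ω lies outside that range.

no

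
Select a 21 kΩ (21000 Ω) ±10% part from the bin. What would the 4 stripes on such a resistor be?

red, brown, orange, silver

21000 Ω = 21 × 10^3.
2 → red
1 → brown
Multiplier 10^3 → orange.
±10% tolerance → silver.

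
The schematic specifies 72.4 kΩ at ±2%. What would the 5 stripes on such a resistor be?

72400 Ω = 724 × 10^2.
7 → violet
2 → red
4 → yellow
Multiplier 10^2 → red.
±2% tolerance → red.

violet, red, yellow, red, red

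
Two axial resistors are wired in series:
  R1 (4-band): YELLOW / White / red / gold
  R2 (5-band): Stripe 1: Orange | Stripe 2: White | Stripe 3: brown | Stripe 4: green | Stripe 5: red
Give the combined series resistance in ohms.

R1: yellow, white → 49; red ×10^2 → 4900 Ω.
R2: orange, white, brown → 391; green ×10^5 → 39100000 Ω.
Series: 4900 + 39100000 = 39104900 Ω.

39104900 Ω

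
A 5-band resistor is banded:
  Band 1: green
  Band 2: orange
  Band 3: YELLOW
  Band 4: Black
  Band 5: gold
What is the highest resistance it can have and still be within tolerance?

Green → 5 (first significant figure)
Orange → 3 (second significant figure)
Yellow → 4 (third significant figure)
Black → ×1 multiplier
Gold → ±5% tolerance
534 × 1 = 534 Ω
Highest = 534 × (1 + 5/100) = 560.7 Ω.

560.7 Ω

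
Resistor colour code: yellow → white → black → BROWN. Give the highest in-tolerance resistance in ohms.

Yellow → 4 (first significant figure)
White → 9 (second significant figure)
Black → ×1 multiplier
Brown → ±1% tolerance
49 × 1 = 49 Ω
Highest = 49 × (1 + 1/100) = 49.49 Ω.

49.49 Ω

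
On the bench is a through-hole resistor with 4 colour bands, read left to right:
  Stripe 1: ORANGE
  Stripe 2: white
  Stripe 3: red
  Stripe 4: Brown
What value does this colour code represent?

Orange → 3 (first significant figure)
White → 9 (second significant figure)
Red → ×10^2 multiplier
39 × 100 = 3900 Ω

3900 Ω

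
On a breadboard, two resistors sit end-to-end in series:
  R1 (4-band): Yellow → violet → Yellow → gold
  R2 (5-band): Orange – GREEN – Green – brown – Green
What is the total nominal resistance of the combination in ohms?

473550 Ω

R1: yellow, violet → 47; yellow ×10^4 → 470000 Ω.
R2: orange, green, green → 355; brown ×10 → 3550 Ω.
Series: 470000 + 3550 = 473550 Ω.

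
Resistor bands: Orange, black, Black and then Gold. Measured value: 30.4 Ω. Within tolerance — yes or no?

Orange → 3 (first significant figure)
Black → 0 (second significant figure)
Black → ×1 multiplier
Gold → ±5% tolerance
30 × 1 = 30 Ω
Allowed range: 28.5 Ω to 31.5 Ω.
30.4 Ω lies inside that range.

yes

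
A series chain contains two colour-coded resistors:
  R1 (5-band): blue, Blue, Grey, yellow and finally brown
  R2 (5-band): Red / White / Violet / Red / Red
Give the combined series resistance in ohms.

6709700 Ω

R1: blue, blue, grey → 668; yellow ×10^4 → 6680000 Ω.
R2: red, white, violet → 297; red ×10^2 → 29700 Ω.
Series: 6680000 + 29700 = 6709700 Ω.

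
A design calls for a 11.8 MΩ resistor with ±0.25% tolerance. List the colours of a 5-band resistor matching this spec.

11800000 Ω = 118 × 10^5.
1 → brown
1 → brown
8 → grey
Multiplier 10^5 → green.
±0.25% tolerance → blue.

brown, brown, grey, green, blue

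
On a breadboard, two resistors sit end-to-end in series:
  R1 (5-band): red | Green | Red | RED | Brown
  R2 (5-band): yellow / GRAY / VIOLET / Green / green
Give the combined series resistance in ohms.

R1: red, green, red → 252; red ×10^2 → 25200 Ω.
R2: yellow, grey, violet → 487; green ×10^5 → 48700000 Ω.
Series: 25200 + 48700000 = 48725200 Ω.

48725200 Ω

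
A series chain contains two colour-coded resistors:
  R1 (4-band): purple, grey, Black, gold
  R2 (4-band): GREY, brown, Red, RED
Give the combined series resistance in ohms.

R1: violet, grey → 78; black ×1 → 78 Ω.
R2: grey, brown → 81; red ×10^2 → 8100 Ω.
Series: 78 + 8100 = 8178 Ω.

8178 Ω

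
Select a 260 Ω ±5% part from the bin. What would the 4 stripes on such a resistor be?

260 Ω = 26 × 10^1.
2 → red
6 → blue
Multiplier 10^1 → brown.
±5% tolerance → gold.

red, blue, brown, gold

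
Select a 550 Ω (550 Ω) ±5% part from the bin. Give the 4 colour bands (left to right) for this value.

green, green, brown, gold

550 Ω = 55 × 10^1.
5 → green
5 → green
Multiplier 10^1 → brown.
±5% tolerance → gold.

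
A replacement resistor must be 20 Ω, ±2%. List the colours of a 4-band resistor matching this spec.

red, black, black, red

20 Ω = 20 × 10^0.
2 → red
0 → black
Multiplier 10^0 → black.
±2% tolerance → red.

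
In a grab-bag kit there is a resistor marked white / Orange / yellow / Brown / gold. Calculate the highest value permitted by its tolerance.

9807 Ω

White → 9 (first significant figure)
Orange → 3 (second significant figure)
Yellow → 4 (third significant figure)
Brown → ×10 multiplier
Gold → ±5% tolerance
934 × 10 = 9340 Ω
Highest = 9340 × (1 + 5/100) = 9807 Ω.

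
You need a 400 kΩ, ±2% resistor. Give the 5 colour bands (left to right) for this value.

400000 Ω = 400 × 10^3.
4 → yellow
0 → black
0 → black
Multiplier 10^3 → orange.
±2% tolerance → red.

yellow, black, black, orange, red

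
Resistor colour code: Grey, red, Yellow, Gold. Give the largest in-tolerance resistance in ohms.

861000 Ω

Grey → 8 (first significant figure)
Red → 2 (second significant figure)
Yellow → ×10^4 multiplier
Gold → ±5% tolerance
82 × 10000 = 820000 Ω
Largest = 820000 × (1 + 5/100) = 861000 Ω.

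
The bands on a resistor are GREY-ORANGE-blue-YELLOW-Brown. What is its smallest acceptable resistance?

8276400 Ω

Grey → 8 (first significant figure)
Orange → 3 (second significant figure)
Blue → 6 (third significant figure)
Yellow → ×10^4 multiplier
Brown → ±1% tolerance
836 × 10000 = 8360000 Ω
Smallest = 8360000 × (1 − 1/100) = 8276400 Ω.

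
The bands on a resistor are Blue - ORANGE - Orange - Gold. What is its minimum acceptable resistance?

59850 Ω

Blue → 6 (first significant figure)
Orange → 3 (second significant figure)
Orange → ×10^3 multiplier
Gold → ±5% tolerance
63 × 1000 = 63000 Ω
Minimum = 63000 × (1 − 5/100) = 59850 Ω.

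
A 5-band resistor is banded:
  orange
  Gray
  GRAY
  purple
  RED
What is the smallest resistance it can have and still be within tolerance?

Orange → 3 (first significant figure)
Grey → 8 (second significant figure)
Grey → 8 (third significant figure)
Violet → ×10^7 multiplier
Red → ±2% tolerance
388 × 10000000 = 3880000000 Ω
Smallest = 3880000000 × (1 − 2/100) = 3802400000 Ω.

3802400000 Ω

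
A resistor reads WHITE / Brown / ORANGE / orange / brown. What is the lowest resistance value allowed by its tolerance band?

White → 9 (first significant figure)
Brown → 1 (second significant figure)
Orange → 3 (third significant figure)
Orange → ×10^3 multiplier
Brown → ±1% tolerance
913 × 1000 = 913000 Ω
Lowest = 913000 × (1 − 1/100) = 903870 Ω.

903870 Ω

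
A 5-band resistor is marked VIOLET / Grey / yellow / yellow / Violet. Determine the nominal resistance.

Violet → 7 (first significant figure)
Grey → 8 (second significant figure)
Yellow → 4 (third significant figure)
Yellow → ×10^4 multiplier
784 × 10000 = 7840000 Ω

7840000 Ω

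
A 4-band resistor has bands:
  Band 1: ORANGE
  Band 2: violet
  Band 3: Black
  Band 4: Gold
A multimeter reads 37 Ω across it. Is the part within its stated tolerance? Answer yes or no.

Orange → 3 (first significant figure)
Violet → 7 (second significant figure)
Black → ×1 multiplier
Gold → ±5% tolerance
37 × 1 = 37 Ω
Allowed range: 35.15 Ω to 38.85 Ω.
37 Ω lies inside that range.

yes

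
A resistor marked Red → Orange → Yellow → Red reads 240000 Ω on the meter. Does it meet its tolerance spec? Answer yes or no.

no

Red → 2 (first significant figure)
Orange → 3 (second significant figure)
Yellow → ×10^4 multiplier
Red → ±2% tolerance
23 × 10000 = 230000 Ω
Allowed range: 225400 Ω to 234600 Ω.
240000 Ω lies outside that range.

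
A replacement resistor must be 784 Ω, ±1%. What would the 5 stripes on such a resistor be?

violet, grey, yellow, black, brown

784 Ω = 784 × 10^0.
7 → violet
8 → grey
4 → yellow
Multiplier 10^0 → black.
±1% tolerance → brown.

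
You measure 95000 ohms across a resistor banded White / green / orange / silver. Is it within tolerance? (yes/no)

White → 9 (first significant figure)
Green → 5 (second significant figure)
Orange → ×10^3 multiplier
Silver → ±10% tolerance
95 × 1000 = 95000 Ω
Allowed range: 85500 Ω to 104500 Ω.
95000 ohms lies inside that range.

yes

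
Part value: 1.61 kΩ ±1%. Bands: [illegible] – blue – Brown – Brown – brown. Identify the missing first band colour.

brown

1610 Ω = 161 × 10^1.
The first band gives digit 1 of the significand, and 1 is brown.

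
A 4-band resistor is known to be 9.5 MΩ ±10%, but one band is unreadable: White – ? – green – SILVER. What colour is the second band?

green

9500000 Ω = 95 × 10^5.
The second band gives digit 5 of the significand, and 5 is green.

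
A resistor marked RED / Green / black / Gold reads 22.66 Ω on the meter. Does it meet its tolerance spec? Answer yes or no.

Red → 2 (first significant figure)
Green → 5 (second significant figure)
Black → ×1 multiplier
Gold → ±5% tolerance
25 × 1 = 25 Ω
Allowed range: 23.75 Ω to 26.25 Ω.
22.66 Ω lies outside that range.

no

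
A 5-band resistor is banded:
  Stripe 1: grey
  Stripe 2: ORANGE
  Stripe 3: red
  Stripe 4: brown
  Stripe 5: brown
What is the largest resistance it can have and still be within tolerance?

8403.2 Ω

Grey → 8 (first significant figure)
Orange → 3 (second significant figure)
Red → 2 (third significant figure)
Brown → ×10 multiplier
Brown → ±1% tolerance
832 × 10 = 8320 Ω
Largest = 8320 × (1 + 1/100) = 8403.2 Ω.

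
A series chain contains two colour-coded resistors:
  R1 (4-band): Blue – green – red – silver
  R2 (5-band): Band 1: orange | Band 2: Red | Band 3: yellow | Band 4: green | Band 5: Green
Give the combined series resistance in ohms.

R1: blue, green → 65; red ×10^2 → 6500 Ω.
R2: orange, red, yellow → 324; green ×10^5 → 32400000 Ω.
Series: 6500 + 32400000 = 32406500 Ω.

32406500 Ω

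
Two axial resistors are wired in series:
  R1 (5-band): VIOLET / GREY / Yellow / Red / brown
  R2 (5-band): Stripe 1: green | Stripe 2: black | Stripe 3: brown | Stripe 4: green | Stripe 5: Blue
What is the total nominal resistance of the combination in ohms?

50178400 Ω

R1: violet, grey, yellow → 784; red ×10^2 → 78400 Ω.
R2: green, black, brown → 501; green ×10^5 → 50100000 Ω.
Series: 78400 + 50100000 = 50178400 Ω.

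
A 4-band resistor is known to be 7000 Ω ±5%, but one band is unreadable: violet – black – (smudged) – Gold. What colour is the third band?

7000 Ω = 70 × 10^2.
The third band is the multiplier, 10^2, which is red.

red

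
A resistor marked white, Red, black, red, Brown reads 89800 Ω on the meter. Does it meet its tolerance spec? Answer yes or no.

White → 9 (first significant figure)
Red → 2 (second significant figure)
Black → 0 (third significant figure)
Red → ×10^2 multiplier
Brown → ±1% tolerance
920 × 100 = 92000 Ω
Allowed range: 91080 Ω to 92920 Ω.
89800 Ω lies outside that range.

no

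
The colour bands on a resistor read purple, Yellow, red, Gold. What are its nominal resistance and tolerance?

7400 Ω ±5%

Violet → 7 (first significant figure)
Yellow → 4 (second significant figure)
Red → ×10^2 multiplier
Gold → ±5% tolerance
74 × 100 = 7400 Ω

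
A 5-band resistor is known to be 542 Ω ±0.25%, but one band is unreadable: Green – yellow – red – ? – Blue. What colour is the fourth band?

542 Ω = 542 × 10^0.
The fourth band is the multiplier, 10^0, which is black.

black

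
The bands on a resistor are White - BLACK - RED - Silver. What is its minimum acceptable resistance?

White → 9 (first significant figure)
Black → 0 (second significant figure)
Red → ×10^2 multiplier
Silver → ±10% tolerance
90 × 100 = 9000 Ω
Minimum = 9000 × (1 − 10/100) = 8100 Ω.

8100 Ω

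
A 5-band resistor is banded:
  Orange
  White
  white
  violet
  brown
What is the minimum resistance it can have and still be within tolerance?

Orange → 3 (first significant figure)
White → 9 (second significant figure)
White → 9 (third significant figure)
Violet → ×10^7 multiplier
Brown → ±1% tolerance
399 × 10000000 = 3990000000 Ω
Minimum = 3990000000 × (1 − 1/100) = 3950100000 Ω.

3950100000 Ω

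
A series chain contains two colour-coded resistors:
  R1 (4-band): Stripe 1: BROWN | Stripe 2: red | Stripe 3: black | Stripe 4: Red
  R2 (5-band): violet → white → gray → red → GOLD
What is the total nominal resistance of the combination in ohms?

R1: brown, red → 12; black ×1 → 12 Ω.
R2: violet, white, grey → 798; red ×10^2 → 79800 Ω.
Series: 12 + 79800 = 79812 Ω.

79812 Ω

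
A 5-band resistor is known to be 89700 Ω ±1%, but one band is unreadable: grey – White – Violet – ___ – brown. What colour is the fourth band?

red

89700 Ω = 897 × 10^2.
The fourth band is the multiplier, 10^2, which is red.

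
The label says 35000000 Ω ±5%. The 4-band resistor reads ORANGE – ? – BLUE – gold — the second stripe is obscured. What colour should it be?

35000000 Ω = 35 × 10^6.
The second band gives digit 5 of the significand, and 5 is green.

green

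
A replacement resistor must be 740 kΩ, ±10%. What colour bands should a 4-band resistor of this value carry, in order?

740000 Ω = 74 × 10^4.
7 → violet
4 → yellow
Multiplier 10^4 → yellow.
±10% tolerance → silver.

violet, yellow, yellow, silver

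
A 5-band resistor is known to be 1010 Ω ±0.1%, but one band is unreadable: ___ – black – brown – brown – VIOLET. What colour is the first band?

brown

1010 Ω = 101 × 10^1.
The first band gives digit 1 of the significand, and 1 is brown.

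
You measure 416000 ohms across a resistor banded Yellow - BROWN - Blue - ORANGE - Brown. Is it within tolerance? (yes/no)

yes

Yellow → 4 (first significant figure)
Brown → 1 (second significant figure)
Blue → 6 (third significant figure)
Orange → ×10^3 multiplier
Brown → ±1% tolerance
416 × 1000 = 416000 Ω
Allowed range: 411840 Ω to 420160 Ω.
416000 ohms lies inside that range.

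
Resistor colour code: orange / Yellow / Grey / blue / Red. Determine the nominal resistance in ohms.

348000000 Ω

Orange → 3 (first significant figure)
Yellow → 4 (second significant figure)
Grey → 8 (third significant figure)
Blue → ×10^6 multiplier
348 × 1000000 = 348000000 Ω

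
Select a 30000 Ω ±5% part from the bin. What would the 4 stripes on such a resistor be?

30000 Ω = 30 × 10^3.
3 → orange
0 → black
Multiplier 10^3 → orange.
±5% tolerance → gold.

orange, black, orange, gold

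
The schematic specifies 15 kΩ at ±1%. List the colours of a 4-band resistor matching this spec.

brown, green, orange, brown

15000 Ω = 15 × 10^3.
1 → brown
5 → green
Multiplier 10^3 → orange.
±1% tolerance → brown.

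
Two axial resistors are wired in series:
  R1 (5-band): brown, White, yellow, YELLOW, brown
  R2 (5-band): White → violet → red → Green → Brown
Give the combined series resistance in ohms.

R1: brown, white, yellow → 194; yellow ×10^4 → 1940000 Ω.
R2: white, violet, red → 972; green ×10^5 → 97200000 Ω.
Series: 1940000 + 97200000 = 99140000 Ω.

99140000 Ω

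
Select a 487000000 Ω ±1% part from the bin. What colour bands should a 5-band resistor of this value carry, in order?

yellow, grey, violet, blue, brown

487000000 Ω = 487 × 10^6.
4 → yellow
8 → grey
7 → violet
Multiplier 10^6 → blue.
±1% tolerance → brown.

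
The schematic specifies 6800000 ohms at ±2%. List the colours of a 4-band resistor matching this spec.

blue, grey, green, red

6800000 Ω = 68 × 10^5.
6 → blue
8 → grey
Multiplier 10^5 → green.
±2% tolerance → red.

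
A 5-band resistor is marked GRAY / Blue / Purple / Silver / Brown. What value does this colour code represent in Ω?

Grey → 8 (first significant figure)
Blue → 6 (second significant figure)
Violet → 7 (third significant figure)
Silver → ×0.01 multiplier
867 × 0.01 = 8.67 Ω

8.67 Ω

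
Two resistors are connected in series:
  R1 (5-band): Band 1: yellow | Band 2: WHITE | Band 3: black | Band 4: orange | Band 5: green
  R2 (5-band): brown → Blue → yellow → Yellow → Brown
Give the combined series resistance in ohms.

R1: yellow, white, black → 490; orange ×10^3 → 490000 Ω.
R2: brown, blue, yellow → 164; yellow ×10^4 → 1640000 Ω.
Series: 490000 + 1640000 = 2130000 Ω.

2130000 Ω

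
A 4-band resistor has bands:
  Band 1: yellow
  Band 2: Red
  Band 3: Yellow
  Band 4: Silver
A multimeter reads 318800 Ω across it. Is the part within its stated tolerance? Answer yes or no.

Yellow → 4 (first significant figure)
Red → 2 (second significant figure)
Yellow → ×10^4 multiplier
Silver → ±10% tolerance
42 × 10000 = 420000 Ω
Allowed range: 378000 Ω to 462000 Ω.
318800 Ω lies outside that range.

no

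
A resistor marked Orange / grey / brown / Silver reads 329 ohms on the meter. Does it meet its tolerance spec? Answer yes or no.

no

Orange → 3 (first significant figure)
Grey → 8 (second significant figure)
Brown → ×10 multiplier
Silver → ±10% tolerance
38 × 10 = 380 Ω
Allowed range: 342 Ω to 418 Ω.
329 ohms lies outside that range.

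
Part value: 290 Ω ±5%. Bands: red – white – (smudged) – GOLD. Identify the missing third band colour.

290 Ω = 29 × 10^1.
The third band is the multiplier, 10^1, which is brown.

brown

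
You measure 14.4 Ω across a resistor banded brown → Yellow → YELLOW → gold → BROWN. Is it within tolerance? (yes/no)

Brown → 1 (first significant figure)
Yellow → 4 (second significant figure)
Yellow → 4 (third significant figure)
Gold → ×0.1 multiplier
Brown → ±1% tolerance
144 × 0.1 = 14.4 Ω
Allowed range: 14.256 Ω to 14.544 Ω.
14.4 Ω lies inside that range.

yes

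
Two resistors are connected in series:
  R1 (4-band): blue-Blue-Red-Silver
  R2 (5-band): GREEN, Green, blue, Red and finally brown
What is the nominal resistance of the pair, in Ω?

62200 Ω

R1: blue, blue → 66; red ×10^2 → 6600 Ω.
R2: green, green, blue → 556; red ×10^2 → 55600 Ω.
Series: 6600 + 55600 = 62200 Ω.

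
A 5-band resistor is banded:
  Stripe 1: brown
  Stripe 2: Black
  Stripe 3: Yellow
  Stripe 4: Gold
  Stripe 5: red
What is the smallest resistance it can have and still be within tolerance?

10.192 Ω

Brown → 1 (first significant figure)
Black → 0 (second significant figure)
Yellow → 4 (third significant figure)
Gold → ×0.1 multiplier
Red → ±2% tolerance
104 × 0.1 = 10.4 Ω
Smallest = 10.4 × (1 − 2/100) = 10.192 Ω.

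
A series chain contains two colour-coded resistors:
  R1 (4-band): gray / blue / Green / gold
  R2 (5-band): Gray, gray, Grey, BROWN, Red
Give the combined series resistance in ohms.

R1: grey, blue → 86; green ×10^5 → 8600000 Ω.
R2: grey, grey, grey → 888; brown ×10 → 8880 Ω.
Series: 8600000 + 8880 = 8608880 Ω.

8608880 Ω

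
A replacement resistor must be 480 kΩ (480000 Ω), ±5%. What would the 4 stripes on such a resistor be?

480000 Ω = 48 × 10^4.
4 → yellow
8 → grey
Multiplier 10^4 → yellow.
±5% tolerance → gold.

yellow, grey, yellow, gold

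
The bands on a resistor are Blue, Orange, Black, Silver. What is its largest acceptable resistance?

Blue → 6 (first significant figure)
Orange → 3 (second significant figure)
Black → ×1 multiplier
Silver → ±10% tolerance
63 × 1 = 63 Ω
Largest = 63 × (1 + 10/100) = 69.3 Ω.

69.3 Ω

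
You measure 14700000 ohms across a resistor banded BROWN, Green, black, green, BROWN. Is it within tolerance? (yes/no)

no

Brown → 1 (first significant figure)
Green → 5 (second significant figure)
Black → 0 (third significant figure)
Green → ×10^5 multiplier
Brown → ±1% tolerance
150 × 100000 = 15000000 Ω
Allowed range: 14850000 Ω to 15150000 Ω.
14700000 ohms lies outside that range.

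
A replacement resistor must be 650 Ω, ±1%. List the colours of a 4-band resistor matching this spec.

blue, green, brown, brown

650 Ω = 65 × 10^1.
6 → blue
5 → green
Multiplier 10^1 → brown.
±1% tolerance → brown.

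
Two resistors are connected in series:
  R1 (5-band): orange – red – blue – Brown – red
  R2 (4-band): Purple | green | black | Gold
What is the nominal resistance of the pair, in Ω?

3335 Ω

R1: orange, red, blue → 326; brown ×10 → 3260 Ω.
R2: violet, green → 75; black ×1 → 75 Ω.
Series: 3260 + 75 = 3335 Ω.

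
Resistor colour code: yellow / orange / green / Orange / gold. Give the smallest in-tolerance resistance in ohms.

Yellow → 4 (first significant figure)
Orange → 3 (second significant figure)
Green → 5 (third significant figure)
Orange → ×10^3 multiplier
Gold → ±5% tolerance
435 × 1000 = 435000 Ω
Smallest = 435000 × (1 − 5/100) = 413250 Ω.

413250 Ω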